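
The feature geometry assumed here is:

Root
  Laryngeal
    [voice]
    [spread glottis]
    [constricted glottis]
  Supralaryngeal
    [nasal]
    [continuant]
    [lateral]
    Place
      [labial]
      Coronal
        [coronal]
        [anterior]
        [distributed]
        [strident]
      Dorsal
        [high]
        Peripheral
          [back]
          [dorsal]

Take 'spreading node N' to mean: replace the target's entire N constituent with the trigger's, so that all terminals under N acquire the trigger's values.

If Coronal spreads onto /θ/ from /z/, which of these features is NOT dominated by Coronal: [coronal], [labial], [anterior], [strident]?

The terminals dominated by Coronal are [coronal], [anterior], [distributed], [strident].
Spreading Coronal replaces [strident], [coronal], [anterior] with the trigger's values, since each sits inside the Coronal constituent.
[labial] is not within the Coronal subtree (it hangs from Place), so /θ/'s [labial] value survives.

[labial]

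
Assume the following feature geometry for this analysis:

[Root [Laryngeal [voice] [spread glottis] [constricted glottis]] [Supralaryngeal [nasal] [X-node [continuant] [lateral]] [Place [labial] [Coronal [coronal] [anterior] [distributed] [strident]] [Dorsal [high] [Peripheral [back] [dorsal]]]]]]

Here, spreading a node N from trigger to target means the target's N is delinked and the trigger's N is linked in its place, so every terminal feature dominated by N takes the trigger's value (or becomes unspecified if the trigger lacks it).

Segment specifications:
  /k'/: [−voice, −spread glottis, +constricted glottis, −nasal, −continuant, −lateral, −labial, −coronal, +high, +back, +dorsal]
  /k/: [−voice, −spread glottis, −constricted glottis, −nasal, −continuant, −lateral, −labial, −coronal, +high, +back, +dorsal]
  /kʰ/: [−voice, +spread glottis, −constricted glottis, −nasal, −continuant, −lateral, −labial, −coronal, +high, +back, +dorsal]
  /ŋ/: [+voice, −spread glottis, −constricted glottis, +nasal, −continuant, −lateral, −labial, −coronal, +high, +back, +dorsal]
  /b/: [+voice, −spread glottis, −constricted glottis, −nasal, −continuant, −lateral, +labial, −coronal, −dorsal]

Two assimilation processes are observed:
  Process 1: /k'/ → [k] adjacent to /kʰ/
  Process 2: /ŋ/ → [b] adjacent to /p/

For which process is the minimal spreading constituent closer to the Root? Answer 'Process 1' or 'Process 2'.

Process 2

In Process 1, [constricted glottis] changes, so the minimal spreading node is [constricted glottis] at depth 2.
Process 2: the features that change are [nasal], [labial], [dorsal], [high], [back]; the minimal node is Supralaryngeal (depth 1).
Supralaryngeal is closer to Root than [constricted glottis], so Process 2 spreads the higher node.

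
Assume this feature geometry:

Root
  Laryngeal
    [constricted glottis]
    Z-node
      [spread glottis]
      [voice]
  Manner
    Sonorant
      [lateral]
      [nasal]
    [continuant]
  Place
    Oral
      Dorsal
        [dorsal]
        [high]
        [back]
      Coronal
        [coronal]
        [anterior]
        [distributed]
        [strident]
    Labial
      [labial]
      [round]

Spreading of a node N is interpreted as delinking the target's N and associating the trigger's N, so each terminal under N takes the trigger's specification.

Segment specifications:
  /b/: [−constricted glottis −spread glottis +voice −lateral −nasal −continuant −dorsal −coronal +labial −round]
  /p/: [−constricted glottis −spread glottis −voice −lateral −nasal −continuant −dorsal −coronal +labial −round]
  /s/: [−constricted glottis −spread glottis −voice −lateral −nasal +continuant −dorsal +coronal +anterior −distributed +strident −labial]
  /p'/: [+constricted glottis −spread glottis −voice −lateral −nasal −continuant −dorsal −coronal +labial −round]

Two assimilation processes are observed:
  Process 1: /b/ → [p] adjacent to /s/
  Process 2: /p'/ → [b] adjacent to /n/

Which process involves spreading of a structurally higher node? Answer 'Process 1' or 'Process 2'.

Process 1: the feature that changes is [voice]; the minimal node is [voice] (depth 3).
Process 2: the features that change are [voice], [constricted glottis]; the minimal node is Laryngeal (depth 1).
Depth 1 < depth 3; Process 2 involves the structurally higher constituent Laryngeal.

Process 2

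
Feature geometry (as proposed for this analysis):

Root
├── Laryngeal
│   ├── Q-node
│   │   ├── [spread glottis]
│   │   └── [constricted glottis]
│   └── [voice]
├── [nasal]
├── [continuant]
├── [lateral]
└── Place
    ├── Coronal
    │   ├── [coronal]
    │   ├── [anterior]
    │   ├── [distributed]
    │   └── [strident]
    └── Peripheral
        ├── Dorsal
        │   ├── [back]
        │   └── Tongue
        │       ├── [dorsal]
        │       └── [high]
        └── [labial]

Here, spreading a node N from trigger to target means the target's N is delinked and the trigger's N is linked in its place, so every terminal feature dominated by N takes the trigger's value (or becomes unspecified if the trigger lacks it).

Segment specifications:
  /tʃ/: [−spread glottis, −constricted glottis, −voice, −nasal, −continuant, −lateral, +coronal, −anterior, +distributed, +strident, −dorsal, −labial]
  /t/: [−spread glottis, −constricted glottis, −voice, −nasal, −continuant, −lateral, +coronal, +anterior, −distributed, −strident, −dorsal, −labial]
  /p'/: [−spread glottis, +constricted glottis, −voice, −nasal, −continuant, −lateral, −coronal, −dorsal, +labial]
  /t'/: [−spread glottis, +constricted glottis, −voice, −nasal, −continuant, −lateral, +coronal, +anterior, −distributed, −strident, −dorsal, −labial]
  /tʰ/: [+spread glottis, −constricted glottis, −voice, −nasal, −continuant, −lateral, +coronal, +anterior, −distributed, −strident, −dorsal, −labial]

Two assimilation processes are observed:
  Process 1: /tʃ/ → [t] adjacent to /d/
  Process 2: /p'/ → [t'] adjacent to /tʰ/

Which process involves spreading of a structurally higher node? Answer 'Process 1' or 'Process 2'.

Process 2

In Process 1, [anterior], [distributed], [strident] change, so the minimal spreading node is Coronal at depth 2.
Process 2 alters [labial], [coronal], [anterior], [distributed], [strident]; the lowest common ancestor is Place (depth 1 from Root).
Depth 1 < depth 2; Process 2 involves the structurally higher constituent Place.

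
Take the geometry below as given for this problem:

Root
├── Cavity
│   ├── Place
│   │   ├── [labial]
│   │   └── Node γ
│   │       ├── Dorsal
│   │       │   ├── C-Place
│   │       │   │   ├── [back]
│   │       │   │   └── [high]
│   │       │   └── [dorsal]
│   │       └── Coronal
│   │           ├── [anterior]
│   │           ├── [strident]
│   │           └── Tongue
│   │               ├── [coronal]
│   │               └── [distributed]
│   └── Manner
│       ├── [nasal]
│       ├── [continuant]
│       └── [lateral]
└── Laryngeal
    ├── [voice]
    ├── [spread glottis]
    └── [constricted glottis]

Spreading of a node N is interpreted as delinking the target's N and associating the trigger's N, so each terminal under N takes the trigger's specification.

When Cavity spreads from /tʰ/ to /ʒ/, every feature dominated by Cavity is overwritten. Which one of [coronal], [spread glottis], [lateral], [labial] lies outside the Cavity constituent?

Cavity dominates exactly [labial], [back], [high], [dorsal], [anterior], [strident], [coronal], [distributed], [nasal], [continuant], [lateral].
Spreading Cavity replaces [coronal], [lateral], [labial] with the trigger's values, since each sits inside the Cavity constituent.
[spread glottis] is not within the Cavity subtree (it hangs from Laryngeal), so /ʒ/'s [spread glottis] value survives.

[spread glottis]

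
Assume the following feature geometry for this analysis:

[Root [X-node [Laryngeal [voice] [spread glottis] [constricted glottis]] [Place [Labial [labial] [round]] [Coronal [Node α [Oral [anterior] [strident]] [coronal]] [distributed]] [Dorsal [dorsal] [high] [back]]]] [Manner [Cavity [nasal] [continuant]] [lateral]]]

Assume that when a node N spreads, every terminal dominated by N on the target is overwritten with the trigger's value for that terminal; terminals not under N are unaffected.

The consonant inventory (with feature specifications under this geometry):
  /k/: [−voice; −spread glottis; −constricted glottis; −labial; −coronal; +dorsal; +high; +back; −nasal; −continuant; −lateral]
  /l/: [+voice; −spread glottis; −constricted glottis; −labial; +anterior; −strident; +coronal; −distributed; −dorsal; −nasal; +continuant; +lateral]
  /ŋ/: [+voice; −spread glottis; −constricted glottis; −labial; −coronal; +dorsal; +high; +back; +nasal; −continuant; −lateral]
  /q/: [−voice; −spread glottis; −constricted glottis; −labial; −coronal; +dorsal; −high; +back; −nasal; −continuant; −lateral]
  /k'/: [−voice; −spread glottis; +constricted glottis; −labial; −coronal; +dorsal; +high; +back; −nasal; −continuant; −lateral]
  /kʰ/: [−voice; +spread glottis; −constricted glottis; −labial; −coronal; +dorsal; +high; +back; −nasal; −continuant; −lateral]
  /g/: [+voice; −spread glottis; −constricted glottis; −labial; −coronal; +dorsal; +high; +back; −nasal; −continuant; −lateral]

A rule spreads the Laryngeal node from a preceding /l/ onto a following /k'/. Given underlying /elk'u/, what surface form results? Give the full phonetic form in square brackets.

[elgu]

Laryngeal immediately or transitively dominates [voice], [spread glottis], [constricted glottis].
Spreading Laryngeal from /l/ onto /k'/ replaces those values with /l/'s: [+voice], [−spread glottis], [−constricted glottis]. Features outside Laryngeal ([labial], [coronal], [dorsal], …) stay as in /k'/.
This feature bundle is that of [g], so /elk'u/ surfaces as [elgu].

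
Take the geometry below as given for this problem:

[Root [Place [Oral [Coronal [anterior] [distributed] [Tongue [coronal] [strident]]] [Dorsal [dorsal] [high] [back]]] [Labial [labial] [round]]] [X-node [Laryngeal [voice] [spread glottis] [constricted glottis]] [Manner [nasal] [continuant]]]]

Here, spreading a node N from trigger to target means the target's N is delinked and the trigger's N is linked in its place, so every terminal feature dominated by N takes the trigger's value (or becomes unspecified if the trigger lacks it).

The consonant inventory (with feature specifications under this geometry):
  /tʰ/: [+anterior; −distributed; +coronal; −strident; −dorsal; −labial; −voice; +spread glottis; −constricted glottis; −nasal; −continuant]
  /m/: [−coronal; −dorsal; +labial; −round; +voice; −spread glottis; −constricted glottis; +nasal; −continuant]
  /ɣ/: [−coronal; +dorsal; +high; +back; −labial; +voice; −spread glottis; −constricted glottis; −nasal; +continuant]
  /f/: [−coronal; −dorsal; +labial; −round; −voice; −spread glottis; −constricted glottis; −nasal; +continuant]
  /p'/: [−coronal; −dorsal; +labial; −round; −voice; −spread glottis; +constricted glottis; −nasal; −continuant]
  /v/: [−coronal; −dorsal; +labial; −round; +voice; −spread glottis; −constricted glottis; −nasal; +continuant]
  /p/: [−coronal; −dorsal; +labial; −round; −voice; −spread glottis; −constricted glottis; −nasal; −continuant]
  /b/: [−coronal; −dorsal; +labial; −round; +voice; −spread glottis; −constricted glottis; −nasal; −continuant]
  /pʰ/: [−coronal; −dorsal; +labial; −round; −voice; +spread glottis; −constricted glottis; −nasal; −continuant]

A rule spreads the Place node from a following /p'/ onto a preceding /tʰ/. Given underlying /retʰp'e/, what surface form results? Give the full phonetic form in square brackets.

[repʰp'e]

The Place node dominates the terminals [anterior], [distributed], [coronal], [strident], [dorsal], [high], [back], [labial], [round].
After delinking /tʰ/'s Place and linking /p'/'s, the affected terminals become [−coronal], [−dorsal], [+labial], [−round]; [voice], [spread glottis], [constricted glottis], … (outside Place) are retained from /tʰ/.
The resulting bundle matches /pʰ/ in the inventory; substituting it for /tʰ/ gives [repʰp'e].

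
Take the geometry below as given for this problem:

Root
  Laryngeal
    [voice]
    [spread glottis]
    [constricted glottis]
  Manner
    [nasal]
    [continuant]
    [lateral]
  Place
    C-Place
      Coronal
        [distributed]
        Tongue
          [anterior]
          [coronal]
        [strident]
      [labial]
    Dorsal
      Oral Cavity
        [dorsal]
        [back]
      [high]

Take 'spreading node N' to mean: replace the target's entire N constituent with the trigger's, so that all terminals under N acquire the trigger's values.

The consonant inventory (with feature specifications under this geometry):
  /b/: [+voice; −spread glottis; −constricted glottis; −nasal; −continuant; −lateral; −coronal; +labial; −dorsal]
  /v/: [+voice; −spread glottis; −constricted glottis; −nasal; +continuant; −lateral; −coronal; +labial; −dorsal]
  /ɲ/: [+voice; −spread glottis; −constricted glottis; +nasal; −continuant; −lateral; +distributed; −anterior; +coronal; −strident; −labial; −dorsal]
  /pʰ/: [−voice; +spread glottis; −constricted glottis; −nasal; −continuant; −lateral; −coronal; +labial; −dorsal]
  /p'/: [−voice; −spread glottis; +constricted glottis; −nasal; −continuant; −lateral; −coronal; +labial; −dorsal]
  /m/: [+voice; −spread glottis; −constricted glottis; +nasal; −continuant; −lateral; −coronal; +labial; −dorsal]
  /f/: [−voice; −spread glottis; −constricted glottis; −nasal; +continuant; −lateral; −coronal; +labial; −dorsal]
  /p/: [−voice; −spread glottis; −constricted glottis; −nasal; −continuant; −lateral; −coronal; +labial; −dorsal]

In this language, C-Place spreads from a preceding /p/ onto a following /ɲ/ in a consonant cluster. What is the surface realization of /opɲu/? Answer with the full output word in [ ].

Terminals under C-Place in this geometry: [distributed], [anterior], [coronal], [strident], [labial].
After delinking /ɲ/'s C-Place and linking /p/'s, the affected terminals become [−coronal], [+labial]; [voice], [spread glottis], [constricted glottis], … (outside C-Place) are retained from /ɲ/.
The resulting bundle matches /m/ in the inventory; substituting it for /ɲ/ gives [opmu].

[opmu]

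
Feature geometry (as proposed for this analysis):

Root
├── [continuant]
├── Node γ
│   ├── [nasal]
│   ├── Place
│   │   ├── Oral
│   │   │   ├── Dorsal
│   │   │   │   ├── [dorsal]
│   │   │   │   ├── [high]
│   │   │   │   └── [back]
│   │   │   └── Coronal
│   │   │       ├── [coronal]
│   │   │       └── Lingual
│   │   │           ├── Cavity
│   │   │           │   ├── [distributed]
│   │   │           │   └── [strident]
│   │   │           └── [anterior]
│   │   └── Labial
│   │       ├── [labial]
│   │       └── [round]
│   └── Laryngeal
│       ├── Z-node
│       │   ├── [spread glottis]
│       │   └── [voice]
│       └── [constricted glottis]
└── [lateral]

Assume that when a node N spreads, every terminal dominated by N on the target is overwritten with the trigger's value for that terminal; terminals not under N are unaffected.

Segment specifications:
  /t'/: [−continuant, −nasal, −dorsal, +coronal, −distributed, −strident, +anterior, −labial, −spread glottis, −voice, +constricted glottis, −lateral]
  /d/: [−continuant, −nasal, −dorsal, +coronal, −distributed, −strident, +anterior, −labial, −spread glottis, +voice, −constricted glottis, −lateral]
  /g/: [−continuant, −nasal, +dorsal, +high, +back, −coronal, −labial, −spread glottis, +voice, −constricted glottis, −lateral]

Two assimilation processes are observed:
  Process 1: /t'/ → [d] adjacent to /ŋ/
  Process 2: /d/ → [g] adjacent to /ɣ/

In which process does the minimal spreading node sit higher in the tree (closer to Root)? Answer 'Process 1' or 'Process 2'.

Process 1

Process 1: the features that change are [voice], [constricted glottis]; the minimal node is Laryngeal (depth 2).
Process 2 alters [coronal], [anterior], [distributed], [strident], [dorsal], [high], [back]; the lowest common ancestor is Oral (depth 3 from Root).
Depth 2 < depth 3; Process 1 involves the structurally higher constituent Laryngeal.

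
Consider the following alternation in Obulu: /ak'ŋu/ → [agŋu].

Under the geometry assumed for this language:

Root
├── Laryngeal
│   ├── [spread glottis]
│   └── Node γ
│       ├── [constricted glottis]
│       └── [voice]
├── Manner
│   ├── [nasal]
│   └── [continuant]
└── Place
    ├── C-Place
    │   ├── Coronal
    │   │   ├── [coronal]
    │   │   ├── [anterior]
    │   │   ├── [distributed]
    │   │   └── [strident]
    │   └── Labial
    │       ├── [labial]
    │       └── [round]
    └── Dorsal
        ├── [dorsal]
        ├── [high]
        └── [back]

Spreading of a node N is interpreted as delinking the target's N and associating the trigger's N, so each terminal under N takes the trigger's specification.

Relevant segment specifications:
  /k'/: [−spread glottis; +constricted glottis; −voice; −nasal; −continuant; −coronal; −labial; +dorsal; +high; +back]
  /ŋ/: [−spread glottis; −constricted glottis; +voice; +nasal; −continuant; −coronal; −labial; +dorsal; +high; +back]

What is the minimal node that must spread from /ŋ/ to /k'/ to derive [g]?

Node γ

Comparing /k'/ with its surface form [g], the features that change are [voice], [constricted glottis].
Tracing each changed feature up the tree, the paths first meet at Node γ; any lower node misses at least one of them.
If Node γ spreads, every terminal under it takes /ŋ/'s value, producing [g] as observed.
[nasal] stays as in /k'/ although /ŋ/ differs there, so no node dominating it spread; among the remaining candidates Node γ is the lowest that derives the output.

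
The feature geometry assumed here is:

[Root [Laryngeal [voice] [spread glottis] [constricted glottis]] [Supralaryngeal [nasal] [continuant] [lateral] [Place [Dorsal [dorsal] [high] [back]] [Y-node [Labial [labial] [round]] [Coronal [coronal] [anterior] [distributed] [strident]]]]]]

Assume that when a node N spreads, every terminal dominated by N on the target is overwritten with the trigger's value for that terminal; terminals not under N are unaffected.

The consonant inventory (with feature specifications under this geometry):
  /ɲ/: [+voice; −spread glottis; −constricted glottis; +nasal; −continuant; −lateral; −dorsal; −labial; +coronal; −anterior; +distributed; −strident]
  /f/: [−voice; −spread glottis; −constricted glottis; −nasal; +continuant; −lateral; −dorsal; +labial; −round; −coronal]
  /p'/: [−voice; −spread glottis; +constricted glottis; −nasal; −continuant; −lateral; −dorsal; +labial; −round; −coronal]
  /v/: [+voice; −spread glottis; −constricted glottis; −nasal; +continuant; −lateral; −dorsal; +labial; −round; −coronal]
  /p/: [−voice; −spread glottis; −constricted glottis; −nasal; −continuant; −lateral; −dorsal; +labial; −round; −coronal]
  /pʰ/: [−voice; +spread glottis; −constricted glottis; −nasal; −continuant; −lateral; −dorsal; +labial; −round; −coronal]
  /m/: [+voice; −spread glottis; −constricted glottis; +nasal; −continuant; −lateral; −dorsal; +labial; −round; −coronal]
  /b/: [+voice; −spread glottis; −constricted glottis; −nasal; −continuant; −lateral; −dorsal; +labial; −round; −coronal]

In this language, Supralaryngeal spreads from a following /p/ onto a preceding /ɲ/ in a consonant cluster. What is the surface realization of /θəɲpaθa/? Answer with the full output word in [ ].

Terminals under Supralaryngeal in this geometry: [nasal], [continuant], [lateral], [dorsal], [high], [back], [labial], [round], [coronal], [anterior], [distributed], [strident].
The target acquires /p/'s values for everything under Supralaryngeal — [−nasal], [−continuant], [−lateral], [−dorsal], [+labial], [−round], [−coronal] — while keeping its own [voice], [spread glottis], [constricted glottis].
This feature bundle is that of [b], so /θəɲpaθa/ surfaces as [θəbpaθa].

[θəbpaθa]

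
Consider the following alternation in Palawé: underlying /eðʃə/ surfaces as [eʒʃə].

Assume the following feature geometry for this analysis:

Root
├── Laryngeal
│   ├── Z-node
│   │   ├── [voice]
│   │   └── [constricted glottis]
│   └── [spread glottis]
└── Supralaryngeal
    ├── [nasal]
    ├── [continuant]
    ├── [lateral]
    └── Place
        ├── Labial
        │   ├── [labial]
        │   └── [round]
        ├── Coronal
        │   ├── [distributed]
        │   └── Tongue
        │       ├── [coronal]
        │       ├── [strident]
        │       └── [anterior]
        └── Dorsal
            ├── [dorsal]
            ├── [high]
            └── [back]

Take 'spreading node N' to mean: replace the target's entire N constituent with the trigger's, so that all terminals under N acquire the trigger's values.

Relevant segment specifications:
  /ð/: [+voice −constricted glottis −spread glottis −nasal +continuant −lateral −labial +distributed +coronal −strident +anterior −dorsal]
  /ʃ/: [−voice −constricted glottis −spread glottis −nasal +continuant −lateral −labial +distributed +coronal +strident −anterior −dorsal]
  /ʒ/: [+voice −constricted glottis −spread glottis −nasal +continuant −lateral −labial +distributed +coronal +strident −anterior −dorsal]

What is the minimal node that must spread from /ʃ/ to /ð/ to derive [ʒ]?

The alternation /ð/ → [ʒ] changes [anterior], [strident] and nothing else.
Tracing each changed feature up the tree, the paths first meet at Tongue; any lower node misses at least one of them.
Spreading Tongue from /ʃ/ overwrites each of those terminals with /ʃ/'s values, yielding exactly [ʒ].
[voice] stays as in /ð/ although /ʃ/ differs there, so no node dominating it spread; among the remaining candidates Tongue is the lowest that derives the output.

Tongue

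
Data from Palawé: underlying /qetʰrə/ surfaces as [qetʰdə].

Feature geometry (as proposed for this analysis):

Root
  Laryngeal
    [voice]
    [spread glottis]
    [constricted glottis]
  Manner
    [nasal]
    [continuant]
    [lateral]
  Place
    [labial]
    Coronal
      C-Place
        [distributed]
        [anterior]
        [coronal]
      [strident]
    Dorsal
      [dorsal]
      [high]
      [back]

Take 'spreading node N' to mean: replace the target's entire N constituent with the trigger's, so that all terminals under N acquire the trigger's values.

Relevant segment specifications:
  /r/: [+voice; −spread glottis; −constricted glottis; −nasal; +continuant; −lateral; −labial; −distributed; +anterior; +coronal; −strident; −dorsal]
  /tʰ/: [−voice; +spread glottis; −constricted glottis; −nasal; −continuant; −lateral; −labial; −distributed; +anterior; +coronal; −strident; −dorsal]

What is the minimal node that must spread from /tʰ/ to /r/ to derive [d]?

[continuant]

Feature comparison: [continuant] differs between /r/ and [d]; the remaining terminals match.
With a single altered terminal, the smallest constituent that could spread is that terminal — [continuant].
Features on which the two segments disagree outside [continuant], such as [voice], [spread glottis], are unchanged — nothing dominating them spread, and [continuant] is the minimal sufficient constituent.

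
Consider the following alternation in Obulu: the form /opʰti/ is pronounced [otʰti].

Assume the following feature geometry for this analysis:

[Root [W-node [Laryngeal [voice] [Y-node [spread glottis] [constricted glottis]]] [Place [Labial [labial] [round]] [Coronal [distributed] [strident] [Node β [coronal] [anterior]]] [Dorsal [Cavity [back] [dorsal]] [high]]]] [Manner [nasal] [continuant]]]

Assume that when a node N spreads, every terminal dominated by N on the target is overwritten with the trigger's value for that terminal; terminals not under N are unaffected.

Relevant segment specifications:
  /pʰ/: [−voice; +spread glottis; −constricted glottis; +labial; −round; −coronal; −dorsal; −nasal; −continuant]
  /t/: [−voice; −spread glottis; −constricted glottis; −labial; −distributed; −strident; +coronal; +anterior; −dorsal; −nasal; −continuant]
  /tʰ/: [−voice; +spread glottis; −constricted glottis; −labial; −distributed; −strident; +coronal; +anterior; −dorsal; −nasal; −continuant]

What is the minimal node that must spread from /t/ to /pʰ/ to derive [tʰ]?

Place

/pʰ/ and [tʰ] differ in [labial], [round], [coronal], [anterior], [distributed], [strident]; every other specified feature is identical.
The smallest constituent containing every changed terminal is Place — each of its daughters lacks at least one of the affected features.
Delinking /pʰ/'s Place and associating /t/'s Place gives precisely the feature bundle of [tʰ].
Since [spread glottis] is preserved even though /t/ disagrees there, no node above Place spread.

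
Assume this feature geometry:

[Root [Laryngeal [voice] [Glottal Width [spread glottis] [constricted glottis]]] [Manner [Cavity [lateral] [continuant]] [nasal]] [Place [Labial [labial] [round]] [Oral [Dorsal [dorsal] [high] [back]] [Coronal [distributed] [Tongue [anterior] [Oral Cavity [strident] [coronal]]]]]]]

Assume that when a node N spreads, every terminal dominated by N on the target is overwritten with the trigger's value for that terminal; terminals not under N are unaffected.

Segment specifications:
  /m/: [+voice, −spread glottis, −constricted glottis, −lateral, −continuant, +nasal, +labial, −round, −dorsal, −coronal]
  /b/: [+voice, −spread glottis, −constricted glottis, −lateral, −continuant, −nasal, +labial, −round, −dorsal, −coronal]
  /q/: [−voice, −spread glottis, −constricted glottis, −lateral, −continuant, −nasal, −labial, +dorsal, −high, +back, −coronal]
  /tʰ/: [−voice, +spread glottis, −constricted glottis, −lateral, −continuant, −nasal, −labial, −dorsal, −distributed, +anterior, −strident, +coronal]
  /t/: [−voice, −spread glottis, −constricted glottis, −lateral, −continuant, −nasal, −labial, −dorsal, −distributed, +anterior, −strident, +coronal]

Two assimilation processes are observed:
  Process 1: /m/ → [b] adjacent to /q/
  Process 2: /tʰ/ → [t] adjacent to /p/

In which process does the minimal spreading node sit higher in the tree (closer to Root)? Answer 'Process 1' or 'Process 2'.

In Process 1, [nasal] changes, so the minimal spreading node is [nasal] at depth 2.
Process 2 alters [spread glottis]; the lowest dominating node is [spread glottis] (depth 3 from Root).
Depth 2 < depth 3; Process 1 involves the structurally higher constituent [nasal].

Process 1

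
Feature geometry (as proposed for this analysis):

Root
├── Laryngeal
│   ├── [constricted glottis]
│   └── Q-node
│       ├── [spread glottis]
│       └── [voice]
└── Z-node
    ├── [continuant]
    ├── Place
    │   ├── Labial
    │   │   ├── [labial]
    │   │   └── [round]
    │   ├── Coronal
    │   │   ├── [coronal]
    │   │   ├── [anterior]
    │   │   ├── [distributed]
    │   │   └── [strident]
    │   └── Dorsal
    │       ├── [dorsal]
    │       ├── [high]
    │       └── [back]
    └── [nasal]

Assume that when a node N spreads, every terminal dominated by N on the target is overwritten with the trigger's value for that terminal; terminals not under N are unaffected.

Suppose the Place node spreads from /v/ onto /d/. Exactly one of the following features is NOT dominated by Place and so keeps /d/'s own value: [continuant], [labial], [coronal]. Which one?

[continuant]

Under this geometry, Place contains [labial], [round], [coronal], [anterior], [distributed], [strident], [dorsal], [high], [back].
[labial], [coronal] all lie under Place, so they are overwritten when Place spreads.
[continuant] attaches under Z-node, not under Place, so /d/ retains its own value for [continuant].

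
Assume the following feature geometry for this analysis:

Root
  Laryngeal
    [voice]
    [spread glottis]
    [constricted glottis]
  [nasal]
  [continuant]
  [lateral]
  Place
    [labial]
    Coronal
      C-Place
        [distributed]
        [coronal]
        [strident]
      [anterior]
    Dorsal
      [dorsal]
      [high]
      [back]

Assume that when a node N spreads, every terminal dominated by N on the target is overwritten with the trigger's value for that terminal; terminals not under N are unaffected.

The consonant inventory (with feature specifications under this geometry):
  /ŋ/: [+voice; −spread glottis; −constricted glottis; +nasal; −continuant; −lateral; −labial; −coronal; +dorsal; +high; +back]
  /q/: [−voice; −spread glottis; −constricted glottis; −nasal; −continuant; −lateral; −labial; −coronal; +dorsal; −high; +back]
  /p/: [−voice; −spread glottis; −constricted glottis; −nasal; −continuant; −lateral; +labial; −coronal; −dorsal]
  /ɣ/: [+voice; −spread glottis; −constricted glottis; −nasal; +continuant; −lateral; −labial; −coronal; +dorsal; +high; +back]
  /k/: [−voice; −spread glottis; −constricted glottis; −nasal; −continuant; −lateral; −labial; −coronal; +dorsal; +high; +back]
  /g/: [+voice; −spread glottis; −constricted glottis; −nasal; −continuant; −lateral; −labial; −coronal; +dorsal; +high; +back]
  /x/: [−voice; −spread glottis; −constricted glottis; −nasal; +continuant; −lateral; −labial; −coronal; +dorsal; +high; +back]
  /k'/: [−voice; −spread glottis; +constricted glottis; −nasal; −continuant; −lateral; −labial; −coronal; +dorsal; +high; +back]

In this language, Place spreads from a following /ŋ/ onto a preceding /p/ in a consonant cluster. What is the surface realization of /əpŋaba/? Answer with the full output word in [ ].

Place immediately or transitively dominates [labial], [distributed], [coronal], [strident], [anterior], [dorsal], [high], [back].
The target acquires /ŋ/'s values for everything under Place — [−labial], [−coronal], [+dorsal], [+high], [+back] — while keeping its own [voice], [spread glottis], [constricted glottis], ….
The resulting bundle matches /k/ in the inventory; substituting it for /p/ gives [əkŋaba].

[əkŋaba]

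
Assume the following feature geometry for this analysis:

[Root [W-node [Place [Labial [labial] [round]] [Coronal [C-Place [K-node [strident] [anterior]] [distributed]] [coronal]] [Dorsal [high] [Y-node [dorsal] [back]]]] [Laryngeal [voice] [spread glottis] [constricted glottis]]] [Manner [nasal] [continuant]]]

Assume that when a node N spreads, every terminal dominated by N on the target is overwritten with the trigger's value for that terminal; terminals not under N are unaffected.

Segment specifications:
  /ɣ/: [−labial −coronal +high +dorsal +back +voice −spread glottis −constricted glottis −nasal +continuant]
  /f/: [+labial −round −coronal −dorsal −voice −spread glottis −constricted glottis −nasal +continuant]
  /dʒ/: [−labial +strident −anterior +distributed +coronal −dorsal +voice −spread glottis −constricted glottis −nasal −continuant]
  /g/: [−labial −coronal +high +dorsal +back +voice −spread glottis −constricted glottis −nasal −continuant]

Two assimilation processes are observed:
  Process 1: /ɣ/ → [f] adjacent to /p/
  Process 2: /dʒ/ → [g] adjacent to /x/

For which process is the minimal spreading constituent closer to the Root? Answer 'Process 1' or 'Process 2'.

Process 1

Process 1 alters [voice], [labial], [round], [dorsal], [high], [back]; the lowest common ancestor is W-node (depth 1 from Root).
Process 2 alters [coronal], [anterior], [distributed], [strident], [dorsal], [high], [back]; the lowest common ancestor is Place (depth 2 from Root).
Depth 1 < depth 2; Process 1 involves the structurally higher constituent W-node.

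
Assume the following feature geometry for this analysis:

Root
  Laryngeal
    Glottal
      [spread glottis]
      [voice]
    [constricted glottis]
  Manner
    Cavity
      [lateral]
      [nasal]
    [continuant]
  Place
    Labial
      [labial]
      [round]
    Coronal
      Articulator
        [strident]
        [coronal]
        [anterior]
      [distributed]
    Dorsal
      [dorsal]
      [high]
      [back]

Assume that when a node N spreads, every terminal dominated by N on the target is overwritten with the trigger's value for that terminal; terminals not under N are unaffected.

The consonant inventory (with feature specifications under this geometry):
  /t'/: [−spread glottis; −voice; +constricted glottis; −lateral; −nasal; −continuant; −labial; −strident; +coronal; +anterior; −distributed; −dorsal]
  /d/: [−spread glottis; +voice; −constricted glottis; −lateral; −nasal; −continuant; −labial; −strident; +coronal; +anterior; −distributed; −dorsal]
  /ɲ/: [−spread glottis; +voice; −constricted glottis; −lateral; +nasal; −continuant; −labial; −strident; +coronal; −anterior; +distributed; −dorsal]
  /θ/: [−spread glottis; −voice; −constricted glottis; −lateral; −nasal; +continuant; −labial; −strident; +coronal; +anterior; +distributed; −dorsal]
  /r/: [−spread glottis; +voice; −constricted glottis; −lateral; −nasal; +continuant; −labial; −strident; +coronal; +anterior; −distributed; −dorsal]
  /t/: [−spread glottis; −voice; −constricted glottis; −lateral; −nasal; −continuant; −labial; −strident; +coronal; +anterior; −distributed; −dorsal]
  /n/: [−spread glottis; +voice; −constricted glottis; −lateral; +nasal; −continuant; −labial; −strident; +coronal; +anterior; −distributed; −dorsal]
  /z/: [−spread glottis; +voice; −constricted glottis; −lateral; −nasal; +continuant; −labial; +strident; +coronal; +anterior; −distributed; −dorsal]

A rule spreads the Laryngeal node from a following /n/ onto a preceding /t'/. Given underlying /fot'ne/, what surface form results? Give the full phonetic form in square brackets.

Laryngeal immediately or transitively dominates [spread glottis], [voice], [constricted glottis].
The target acquires /n/'s values for everything under Laryngeal — [−spread glottis], [+voice], [−constricted glottis] — while keeping its own [lateral], [nasal], [continuant], ….
Among the inventory, only /d/ has exactly this specification, giving the surface form [fodne].

[fodne]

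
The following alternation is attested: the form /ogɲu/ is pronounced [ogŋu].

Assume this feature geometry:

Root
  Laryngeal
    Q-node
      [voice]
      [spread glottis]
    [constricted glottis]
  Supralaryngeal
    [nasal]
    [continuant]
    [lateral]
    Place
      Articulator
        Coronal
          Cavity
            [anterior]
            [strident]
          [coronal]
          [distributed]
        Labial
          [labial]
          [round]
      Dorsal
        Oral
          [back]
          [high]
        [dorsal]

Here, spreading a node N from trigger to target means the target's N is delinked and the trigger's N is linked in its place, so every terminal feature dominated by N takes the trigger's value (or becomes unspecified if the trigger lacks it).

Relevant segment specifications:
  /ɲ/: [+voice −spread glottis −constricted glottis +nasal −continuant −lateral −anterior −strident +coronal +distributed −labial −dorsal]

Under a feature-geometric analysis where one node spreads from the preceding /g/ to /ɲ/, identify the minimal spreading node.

/ɲ/ and [ŋ] differ in [coronal], [anterior], [distributed], [strident], [dorsal], [high], [back]; every other specified feature is identical.
Tracing each changed feature up the tree, the paths first meet at Place; any lower node misses at least one of them.
Delinking /ɲ/'s Place and associating /g/'s Place gives precisely the feature bundle of [ŋ].
Had Supralaryngeal or a higher node spread, [nasal] would have taken /g/'s value; it stays as in /ɲ/, confirming the spreading constituent is exactly Place.

Place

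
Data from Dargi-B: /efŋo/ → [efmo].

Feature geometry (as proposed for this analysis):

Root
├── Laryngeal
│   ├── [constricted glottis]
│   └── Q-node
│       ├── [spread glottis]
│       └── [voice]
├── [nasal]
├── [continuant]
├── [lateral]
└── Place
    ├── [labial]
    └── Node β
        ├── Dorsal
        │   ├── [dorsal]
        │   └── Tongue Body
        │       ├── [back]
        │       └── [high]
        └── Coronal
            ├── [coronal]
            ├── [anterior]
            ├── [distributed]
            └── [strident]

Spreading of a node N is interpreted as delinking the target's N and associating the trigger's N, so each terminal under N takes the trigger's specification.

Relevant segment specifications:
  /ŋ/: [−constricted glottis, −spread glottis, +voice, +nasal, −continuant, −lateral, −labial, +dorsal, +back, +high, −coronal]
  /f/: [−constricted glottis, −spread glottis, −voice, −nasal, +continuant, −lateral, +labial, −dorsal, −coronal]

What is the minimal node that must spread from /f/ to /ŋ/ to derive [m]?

Place

The alternation /ŋ/ → [m] changes [labial], [dorsal], [high], [back] and nothing else.
In this geometry the lowest node dominating all of them is Place: every daughter of Place dominates only a proper subset, so no lower node suffices.
If Place spreads, every terminal under it takes /f/'s value, producing [m] as observed.
Had Root spread, [voice], [continuant] would have taken /f/'s values; they stay as in /ŋ/, confirming the spreading constituent is exactly Place.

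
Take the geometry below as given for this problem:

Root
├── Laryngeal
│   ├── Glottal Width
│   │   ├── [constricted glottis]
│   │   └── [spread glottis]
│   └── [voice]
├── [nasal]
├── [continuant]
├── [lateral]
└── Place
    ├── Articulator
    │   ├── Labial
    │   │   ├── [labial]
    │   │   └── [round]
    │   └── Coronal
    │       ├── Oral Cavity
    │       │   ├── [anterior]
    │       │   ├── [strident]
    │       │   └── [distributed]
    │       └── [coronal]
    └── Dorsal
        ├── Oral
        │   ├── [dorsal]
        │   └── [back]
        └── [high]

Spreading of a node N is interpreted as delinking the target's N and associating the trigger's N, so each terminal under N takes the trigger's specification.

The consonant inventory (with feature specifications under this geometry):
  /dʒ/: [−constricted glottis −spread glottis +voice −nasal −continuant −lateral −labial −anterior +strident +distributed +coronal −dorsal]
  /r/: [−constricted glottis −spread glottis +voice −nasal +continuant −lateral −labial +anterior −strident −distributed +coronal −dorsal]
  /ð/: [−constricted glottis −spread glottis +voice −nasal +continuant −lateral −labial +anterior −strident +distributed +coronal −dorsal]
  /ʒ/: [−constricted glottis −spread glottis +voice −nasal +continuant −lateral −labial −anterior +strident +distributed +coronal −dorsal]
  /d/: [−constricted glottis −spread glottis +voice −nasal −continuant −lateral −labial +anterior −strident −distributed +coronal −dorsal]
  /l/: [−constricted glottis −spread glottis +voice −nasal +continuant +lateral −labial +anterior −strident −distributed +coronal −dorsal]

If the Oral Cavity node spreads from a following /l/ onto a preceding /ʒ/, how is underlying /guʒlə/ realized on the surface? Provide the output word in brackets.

Terminals under Oral Cavity in this geometry: [anterior], [strident], [distributed].
The target acquires /l/'s values for everything under Oral Cavity — [+anterior], [−strident], [−distributed] — while keeping its own [constricted glottis], [spread glottis], [voice], ….
The resulting bundle matches /r/ in the inventory; substituting it for /ʒ/ gives [gurlə].

[gurlə]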